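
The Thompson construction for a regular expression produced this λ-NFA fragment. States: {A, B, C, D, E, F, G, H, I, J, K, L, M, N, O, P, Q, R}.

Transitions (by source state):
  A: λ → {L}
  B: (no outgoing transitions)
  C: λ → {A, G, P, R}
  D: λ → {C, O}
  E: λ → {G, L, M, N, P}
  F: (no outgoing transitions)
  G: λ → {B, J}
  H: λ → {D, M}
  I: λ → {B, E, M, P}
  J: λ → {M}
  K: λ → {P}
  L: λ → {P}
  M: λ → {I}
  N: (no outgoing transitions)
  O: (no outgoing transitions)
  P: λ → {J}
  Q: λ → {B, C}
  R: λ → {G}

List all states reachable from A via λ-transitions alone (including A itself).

Start with {A}.
From A via λ: add L.
From L via λ: add P.
From P via λ: add J.
From J via λ: add M.
From M via λ: add I.
From I via λ: add B, E.
From E via λ: add G, N.
No new states can be added; the closed set is {A, B, E, G, I, J, L, M, N, P}.

{A, B, E, G, I, J, L, M, N, P}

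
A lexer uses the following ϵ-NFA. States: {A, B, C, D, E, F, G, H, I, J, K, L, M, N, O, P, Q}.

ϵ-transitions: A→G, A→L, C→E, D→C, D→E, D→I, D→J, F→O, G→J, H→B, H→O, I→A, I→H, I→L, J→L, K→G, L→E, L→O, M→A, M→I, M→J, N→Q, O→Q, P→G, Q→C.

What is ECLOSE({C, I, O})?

{A, B, C, E, G, H, I, J, L, O, Q}

Start with {C, I, O}.
From C via ϵ: add E.
From I via ϵ: add A, H, L.
From O via ϵ: add Q.
From A via ϵ: add G.
From H via ϵ: add B.
From G via ϵ: add J.
No new states can be added; the closed set is {A, B, C, E, G, H, I, J, L, O, Q}.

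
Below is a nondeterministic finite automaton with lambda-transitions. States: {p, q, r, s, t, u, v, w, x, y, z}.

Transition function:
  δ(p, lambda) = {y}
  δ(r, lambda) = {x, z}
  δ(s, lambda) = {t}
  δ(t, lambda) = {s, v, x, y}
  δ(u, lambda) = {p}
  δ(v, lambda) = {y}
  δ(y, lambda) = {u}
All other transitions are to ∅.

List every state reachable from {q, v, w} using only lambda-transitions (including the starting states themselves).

{p, q, u, v, w, y}

Start with {q, v, w}.
From v via lambda: add y.
From y via lambda: add u.
From u via lambda: add p.
No new states can be added; the closed set is {p, q, u, v, w, y}.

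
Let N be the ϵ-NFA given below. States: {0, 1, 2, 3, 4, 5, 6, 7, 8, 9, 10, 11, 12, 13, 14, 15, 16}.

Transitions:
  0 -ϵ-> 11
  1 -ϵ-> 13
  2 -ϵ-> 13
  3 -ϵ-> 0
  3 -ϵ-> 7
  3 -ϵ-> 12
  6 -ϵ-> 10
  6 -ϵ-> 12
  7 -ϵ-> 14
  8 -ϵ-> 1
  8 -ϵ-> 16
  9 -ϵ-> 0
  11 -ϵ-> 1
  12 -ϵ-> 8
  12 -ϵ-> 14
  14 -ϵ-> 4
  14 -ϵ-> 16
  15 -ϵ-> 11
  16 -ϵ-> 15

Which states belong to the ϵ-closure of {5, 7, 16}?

{1, 4, 5, 7, 11, 13, 14, 15, 16}

Start with {5, 7, 16}.
From 7 via ϵ: add 14.
From 16 via ϵ: add 15.
From 14 via ϵ: add 4.
From 15 via ϵ: add 11.
From 11 via ϵ: add 1.
From 1 via ϵ: add 13.
No new states can be added; the closed set is {1, 4, 5, 7, 11, 13, 14, 15, 16}.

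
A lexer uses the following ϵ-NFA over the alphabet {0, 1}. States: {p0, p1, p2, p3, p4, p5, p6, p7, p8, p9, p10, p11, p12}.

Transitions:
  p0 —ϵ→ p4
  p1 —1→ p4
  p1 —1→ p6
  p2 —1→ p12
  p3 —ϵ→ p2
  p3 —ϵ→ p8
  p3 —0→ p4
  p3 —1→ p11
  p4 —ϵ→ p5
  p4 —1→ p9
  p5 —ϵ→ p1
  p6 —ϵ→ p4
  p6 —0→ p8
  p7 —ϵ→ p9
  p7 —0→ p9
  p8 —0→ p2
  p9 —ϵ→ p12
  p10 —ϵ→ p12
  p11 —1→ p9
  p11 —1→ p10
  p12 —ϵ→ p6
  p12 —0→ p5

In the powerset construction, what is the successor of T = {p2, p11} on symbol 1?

p2 on 1 → {p12}.
p11 on 1 → {p9, p10}.
Union after reading 1: {p9, p10, p12}.
Now take the ϵ-closure:
From p12 via ϵ: add p6.
From p6 via ϵ: add p4.
From p4 via ϵ: add p5.
From p5 via ϵ: add p1.
No new states can be added; the closed set is {p1, p4, p5, p6, p9, p10, p12}.

{p1, p4, p5, p6, p9, p10, p12}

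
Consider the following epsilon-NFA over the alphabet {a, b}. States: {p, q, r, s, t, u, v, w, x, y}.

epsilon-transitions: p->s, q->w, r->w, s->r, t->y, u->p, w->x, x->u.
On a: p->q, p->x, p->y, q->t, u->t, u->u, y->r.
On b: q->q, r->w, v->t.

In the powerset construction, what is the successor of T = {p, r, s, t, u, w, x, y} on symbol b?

r on b → {w}.
No b-transition from p, s, t, u, w, x, y.
Union after reading b: {w}.
Now take the epsilon-closure:
From w via epsilon: add x.
From x via epsilon: add u.
From u via epsilon: add p.
From p via epsilon: add s.
From s via epsilon: add r.
No new states can be added; the closed set is {p, r, s, u, w, x}.

{p, r, s, u, w, x}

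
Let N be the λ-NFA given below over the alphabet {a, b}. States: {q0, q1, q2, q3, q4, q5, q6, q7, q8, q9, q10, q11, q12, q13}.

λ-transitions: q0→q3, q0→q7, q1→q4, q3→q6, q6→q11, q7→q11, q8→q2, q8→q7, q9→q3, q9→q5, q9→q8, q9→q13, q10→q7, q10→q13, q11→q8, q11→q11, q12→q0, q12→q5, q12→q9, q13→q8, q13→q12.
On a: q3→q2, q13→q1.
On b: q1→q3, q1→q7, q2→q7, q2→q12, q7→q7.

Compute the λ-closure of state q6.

{q2, q6, q7, q8, q11}

Start with {q6}.
From q6 via λ: add q11.
From q11 via λ: add q8.
From q8 via λ: add q2, q7.
No new states can be added; the closed set is {q2, q6, q7, q8, q11}.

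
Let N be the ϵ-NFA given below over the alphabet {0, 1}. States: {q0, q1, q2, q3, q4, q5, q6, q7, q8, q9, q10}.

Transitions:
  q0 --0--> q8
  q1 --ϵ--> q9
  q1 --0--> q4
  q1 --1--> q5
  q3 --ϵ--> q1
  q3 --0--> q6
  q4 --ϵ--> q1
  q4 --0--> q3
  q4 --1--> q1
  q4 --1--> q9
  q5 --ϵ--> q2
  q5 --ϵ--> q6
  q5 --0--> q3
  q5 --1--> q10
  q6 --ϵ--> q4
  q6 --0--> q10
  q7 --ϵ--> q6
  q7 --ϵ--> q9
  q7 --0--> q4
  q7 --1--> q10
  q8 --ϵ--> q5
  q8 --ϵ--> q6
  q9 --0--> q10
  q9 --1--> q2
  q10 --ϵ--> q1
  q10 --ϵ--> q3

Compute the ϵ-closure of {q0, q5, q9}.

Start with {q0, q5, q9}.
From q5 via ϵ: add q2, q6.
From q6 via ϵ: add q4.
From q4 via ϵ: add q1.
No new states can be added; the closed set is {q0, q1, q2, q4, q5, q6, q9}.

{q0, q1, q2, q4, q5, q6, q9}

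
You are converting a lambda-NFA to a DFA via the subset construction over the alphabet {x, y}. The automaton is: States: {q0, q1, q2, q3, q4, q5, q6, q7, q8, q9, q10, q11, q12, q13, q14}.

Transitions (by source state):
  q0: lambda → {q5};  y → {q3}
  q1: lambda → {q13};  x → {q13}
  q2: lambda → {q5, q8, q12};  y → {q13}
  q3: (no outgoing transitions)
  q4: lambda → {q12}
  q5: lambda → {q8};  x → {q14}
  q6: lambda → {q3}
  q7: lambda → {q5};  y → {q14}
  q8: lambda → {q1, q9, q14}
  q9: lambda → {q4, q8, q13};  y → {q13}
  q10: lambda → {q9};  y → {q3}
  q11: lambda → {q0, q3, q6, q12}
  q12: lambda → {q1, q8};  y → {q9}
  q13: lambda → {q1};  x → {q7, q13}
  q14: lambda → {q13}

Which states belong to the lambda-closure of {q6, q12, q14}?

Start with {q6, q12, q14}.
From q6 via lambda: add q3.
From q12 via lambda: add q1, q8.
From q14 via lambda: add q13.
From q8 via lambda: add q9.
From q9 via lambda: add q4.
No new states can be added; the closed set is {q1, q3, q4, q6, q8, q9, q12, q13, q14}.

{q1, q3, q4, q6, q8, q9, q12, q13, q14}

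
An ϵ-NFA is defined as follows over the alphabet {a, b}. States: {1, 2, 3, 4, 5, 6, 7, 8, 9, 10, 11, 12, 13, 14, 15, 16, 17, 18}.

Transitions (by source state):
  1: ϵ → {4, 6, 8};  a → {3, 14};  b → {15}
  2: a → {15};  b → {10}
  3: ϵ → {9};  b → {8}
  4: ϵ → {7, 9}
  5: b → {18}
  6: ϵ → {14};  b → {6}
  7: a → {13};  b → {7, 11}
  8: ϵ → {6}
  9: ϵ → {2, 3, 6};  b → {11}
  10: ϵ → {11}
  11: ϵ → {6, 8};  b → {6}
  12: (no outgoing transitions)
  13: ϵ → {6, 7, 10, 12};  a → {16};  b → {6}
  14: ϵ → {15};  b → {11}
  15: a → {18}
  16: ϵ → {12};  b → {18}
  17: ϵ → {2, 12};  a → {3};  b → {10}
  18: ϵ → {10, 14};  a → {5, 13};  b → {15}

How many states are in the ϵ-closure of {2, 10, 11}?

7

Start with {2, 10, 11}.
From 11 via ϵ: add 6, 8.
From 6 via ϵ: add 14.
From 14 via ϵ: add 15.
ϵ-closure = {2, 6, 8, 10, 11, 14, 15}, which has 7 states.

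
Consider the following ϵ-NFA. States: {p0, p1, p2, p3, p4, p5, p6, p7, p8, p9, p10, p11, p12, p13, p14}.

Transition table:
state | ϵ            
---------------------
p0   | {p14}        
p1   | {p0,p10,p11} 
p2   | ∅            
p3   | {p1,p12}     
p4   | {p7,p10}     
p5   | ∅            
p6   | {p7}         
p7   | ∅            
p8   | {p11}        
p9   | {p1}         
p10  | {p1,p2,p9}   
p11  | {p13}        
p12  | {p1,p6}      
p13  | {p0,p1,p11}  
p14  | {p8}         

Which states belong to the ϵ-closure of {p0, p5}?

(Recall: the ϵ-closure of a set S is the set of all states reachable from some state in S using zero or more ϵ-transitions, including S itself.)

{p0, p1, p2, p5, p8, p9, p10, p11, p13, p14}

Start with {p0, p5}.
From p0 via ϵ: add p14.
From p14 via ϵ: add p8.
From p8 via ϵ: add p11.
From p11 via ϵ: add p13.
From p13 via ϵ: add p1.
From p1 via ϵ: add p10.
From p10 via ϵ: add p2, p9.
No new states can be added; the closed set is {p0, p1, p2, p5, p8, p9, p10, p11, p13, p14}.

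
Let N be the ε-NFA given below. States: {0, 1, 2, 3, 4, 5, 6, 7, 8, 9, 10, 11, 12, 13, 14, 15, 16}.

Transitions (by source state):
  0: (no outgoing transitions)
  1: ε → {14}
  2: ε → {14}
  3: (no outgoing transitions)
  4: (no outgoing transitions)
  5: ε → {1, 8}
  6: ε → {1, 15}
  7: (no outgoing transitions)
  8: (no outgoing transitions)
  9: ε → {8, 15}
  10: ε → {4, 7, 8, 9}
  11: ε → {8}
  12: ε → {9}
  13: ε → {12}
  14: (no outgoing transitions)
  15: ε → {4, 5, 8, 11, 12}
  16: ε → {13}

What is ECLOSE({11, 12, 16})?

Start with {11, 12, 16}.
From 11 via ε: add 8.
From 12 via ε: add 9.
From 16 via ε: add 13.
From 9 via ε: add 15.
From 15 via ε: add 4, 5.
From 5 via ε: add 1.
From 1 via ε: add 14.
No new states can be added; the closed set is {1, 4, 5, 8, 9, 11, 12, 13, 14, 15, 16}.

{1, 4, 5, 8, 9, 11, 12, 13, 14, 15, 16}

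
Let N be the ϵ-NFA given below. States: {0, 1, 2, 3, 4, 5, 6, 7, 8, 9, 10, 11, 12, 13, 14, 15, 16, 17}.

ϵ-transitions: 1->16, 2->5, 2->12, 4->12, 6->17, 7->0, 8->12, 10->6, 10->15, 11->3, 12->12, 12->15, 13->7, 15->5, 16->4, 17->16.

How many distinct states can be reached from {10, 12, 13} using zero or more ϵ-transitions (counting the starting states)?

11

Start with {10, 12, 13}.
From 10 via ϵ: add 6, 15.
From 13 via ϵ: add 7.
From 6 via ϵ: add 17.
From 7 via ϵ: add 0.
From 15 via ϵ: add 5.
From 17 via ϵ: add 16.
From 16 via ϵ: add 4.
ϵ-closure = {0, 4, 5, 6, 7, 10, 12, 13, 15, 16, 17}, which has 11 states.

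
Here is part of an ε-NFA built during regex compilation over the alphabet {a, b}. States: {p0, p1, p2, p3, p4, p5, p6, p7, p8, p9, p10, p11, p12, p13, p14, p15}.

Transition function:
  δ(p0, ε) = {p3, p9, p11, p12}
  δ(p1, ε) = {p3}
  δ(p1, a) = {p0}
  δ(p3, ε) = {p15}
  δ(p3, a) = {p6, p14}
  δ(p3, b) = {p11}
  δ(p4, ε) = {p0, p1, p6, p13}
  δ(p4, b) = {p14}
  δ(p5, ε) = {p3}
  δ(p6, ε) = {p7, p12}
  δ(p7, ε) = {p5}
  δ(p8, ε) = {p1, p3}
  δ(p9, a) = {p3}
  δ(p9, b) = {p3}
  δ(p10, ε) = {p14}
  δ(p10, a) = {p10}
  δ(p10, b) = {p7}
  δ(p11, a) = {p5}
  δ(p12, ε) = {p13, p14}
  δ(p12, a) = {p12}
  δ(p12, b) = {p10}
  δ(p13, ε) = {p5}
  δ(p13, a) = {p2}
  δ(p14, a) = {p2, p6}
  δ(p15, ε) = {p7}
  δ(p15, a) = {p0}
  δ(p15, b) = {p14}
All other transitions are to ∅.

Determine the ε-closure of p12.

Start with {p12}.
From p12 via ε: add p13, p14.
From p13 via ε: add p5.
From p5 via ε: add p3.
From p3 via ε: add p15.
From p15 via ε: add p7.
No new states can be added; the closed set is {p3, p5, p7, p12, p13, p14, p15}.

{p3, p5, p7, p12, p13, p14, p15}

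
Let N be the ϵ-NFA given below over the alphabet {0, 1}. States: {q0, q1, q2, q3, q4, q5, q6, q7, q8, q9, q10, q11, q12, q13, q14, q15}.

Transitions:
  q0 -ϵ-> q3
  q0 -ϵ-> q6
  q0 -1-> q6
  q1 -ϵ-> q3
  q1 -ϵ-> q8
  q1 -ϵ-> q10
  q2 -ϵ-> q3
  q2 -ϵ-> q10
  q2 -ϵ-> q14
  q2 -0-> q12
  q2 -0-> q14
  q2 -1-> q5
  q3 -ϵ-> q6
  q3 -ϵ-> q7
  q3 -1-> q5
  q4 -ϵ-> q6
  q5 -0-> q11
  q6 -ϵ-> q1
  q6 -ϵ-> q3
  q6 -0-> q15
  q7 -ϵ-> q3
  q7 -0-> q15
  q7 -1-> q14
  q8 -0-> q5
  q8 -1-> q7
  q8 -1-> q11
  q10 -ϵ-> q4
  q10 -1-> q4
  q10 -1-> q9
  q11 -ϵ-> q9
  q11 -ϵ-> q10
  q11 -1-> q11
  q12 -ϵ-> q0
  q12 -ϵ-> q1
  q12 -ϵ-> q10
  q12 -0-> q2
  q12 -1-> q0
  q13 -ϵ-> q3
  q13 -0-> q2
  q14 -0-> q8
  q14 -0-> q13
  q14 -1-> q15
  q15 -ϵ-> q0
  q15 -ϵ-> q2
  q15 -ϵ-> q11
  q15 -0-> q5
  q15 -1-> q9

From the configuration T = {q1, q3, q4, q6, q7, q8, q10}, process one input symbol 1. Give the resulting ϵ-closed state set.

q3 on 1 → {q5}.
q7 on 1 → {q14}.
q8 on 1 → {q7, q11}.
q10 on 1 → {q4, q9}.
No 1-transition from q1, q4, q6.
Union after reading 1: {q4, q5, q7, q9, q11, q14}.
Now take the ϵ-closure:
From q4 via ϵ: add q6.
From q7 via ϵ: add q3.
From q11 via ϵ: add q10.
From q6 via ϵ: add q1.
From q1 via ϵ: add q8.
No new states can be added; the closed set is {q1, q3, q4, q5, q6, q7, q8, q9, q10, q11, q14}.

{q1, q3, q4, q5, q6, q7, q8, q9, q10, q11, q14}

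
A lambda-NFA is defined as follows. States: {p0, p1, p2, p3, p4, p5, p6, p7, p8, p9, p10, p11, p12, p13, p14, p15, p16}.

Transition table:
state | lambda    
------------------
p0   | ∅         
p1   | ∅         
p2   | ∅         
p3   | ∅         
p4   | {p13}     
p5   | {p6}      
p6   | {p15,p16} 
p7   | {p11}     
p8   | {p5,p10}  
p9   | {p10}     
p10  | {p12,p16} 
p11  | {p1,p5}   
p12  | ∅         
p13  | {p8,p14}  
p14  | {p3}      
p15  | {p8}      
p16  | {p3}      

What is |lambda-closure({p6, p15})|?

Start with {p6, p15}.
From p6 via lambda: add p16.
From p15 via lambda: add p8.
From p8 via lambda: add p5, p10.
From p16 via lambda: add p3.
From p10 via lambda: add p12.
lambda-closure = {p3, p5, p6, p8, p10, p12, p15, p16}, which has 8 states.

8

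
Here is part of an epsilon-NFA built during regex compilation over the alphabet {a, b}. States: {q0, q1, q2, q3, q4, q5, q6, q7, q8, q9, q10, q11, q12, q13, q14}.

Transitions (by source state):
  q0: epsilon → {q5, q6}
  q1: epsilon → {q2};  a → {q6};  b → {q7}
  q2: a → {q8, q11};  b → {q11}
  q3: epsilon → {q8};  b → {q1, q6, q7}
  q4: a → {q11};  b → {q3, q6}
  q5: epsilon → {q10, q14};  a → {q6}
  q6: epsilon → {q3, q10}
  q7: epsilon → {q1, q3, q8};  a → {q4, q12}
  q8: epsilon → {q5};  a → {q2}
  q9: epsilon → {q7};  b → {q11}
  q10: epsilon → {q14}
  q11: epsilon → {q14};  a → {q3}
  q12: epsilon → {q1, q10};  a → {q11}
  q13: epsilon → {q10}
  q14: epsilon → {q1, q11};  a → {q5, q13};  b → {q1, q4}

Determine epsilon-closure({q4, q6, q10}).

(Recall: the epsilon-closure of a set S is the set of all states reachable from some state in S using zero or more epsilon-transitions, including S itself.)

Start with {q4, q6, q10}.
From q6 via epsilon: add q3.
From q10 via epsilon: add q14.
From q3 via epsilon: add q8.
From q14 via epsilon: add q1, q11.
From q1 via epsilon: add q2.
From q8 via epsilon: add q5.
No new states can be added; the closed set is {q1, q2, q3, q4, q5, q6, q8, q10, q11, q14}.

{q1, q2, q3, q4, q5, q6, q8, q10, q11, q14}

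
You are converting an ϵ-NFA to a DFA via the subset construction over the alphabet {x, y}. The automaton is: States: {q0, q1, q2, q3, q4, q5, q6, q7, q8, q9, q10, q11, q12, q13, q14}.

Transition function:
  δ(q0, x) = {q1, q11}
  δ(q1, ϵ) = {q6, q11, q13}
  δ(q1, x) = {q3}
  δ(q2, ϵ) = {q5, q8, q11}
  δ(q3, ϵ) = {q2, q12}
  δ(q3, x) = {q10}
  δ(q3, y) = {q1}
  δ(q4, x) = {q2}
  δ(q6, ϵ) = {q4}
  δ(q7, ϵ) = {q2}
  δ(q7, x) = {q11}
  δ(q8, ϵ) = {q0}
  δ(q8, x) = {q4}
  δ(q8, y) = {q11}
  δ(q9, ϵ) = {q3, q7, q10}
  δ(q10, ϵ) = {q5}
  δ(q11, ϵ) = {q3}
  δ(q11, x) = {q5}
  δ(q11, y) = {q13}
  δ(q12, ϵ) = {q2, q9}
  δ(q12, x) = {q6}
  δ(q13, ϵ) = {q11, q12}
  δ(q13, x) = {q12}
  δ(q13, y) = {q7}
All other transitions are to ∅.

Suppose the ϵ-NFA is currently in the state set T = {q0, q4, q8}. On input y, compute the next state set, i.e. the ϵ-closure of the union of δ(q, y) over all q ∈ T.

{q0, q2, q3, q5, q7, q8, q9, q10, q11, q12}

q8 on y → {q11}.
No y-transition from q0, q4.
Union after reading y: {q11}.
Now take the ϵ-closure:
From q11 via ϵ: add q3.
From q3 via ϵ: add q2, q12.
From q2 via ϵ: add q5, q8.
From q12 via ϵ: add q9.
From q8 via ϵ: add q0.
From q9 via ϵ: add q7, q10.
No new states can be added; the closed set is {q0, q2, q3, q5, q7, q8, q9, q10, q11, q12}.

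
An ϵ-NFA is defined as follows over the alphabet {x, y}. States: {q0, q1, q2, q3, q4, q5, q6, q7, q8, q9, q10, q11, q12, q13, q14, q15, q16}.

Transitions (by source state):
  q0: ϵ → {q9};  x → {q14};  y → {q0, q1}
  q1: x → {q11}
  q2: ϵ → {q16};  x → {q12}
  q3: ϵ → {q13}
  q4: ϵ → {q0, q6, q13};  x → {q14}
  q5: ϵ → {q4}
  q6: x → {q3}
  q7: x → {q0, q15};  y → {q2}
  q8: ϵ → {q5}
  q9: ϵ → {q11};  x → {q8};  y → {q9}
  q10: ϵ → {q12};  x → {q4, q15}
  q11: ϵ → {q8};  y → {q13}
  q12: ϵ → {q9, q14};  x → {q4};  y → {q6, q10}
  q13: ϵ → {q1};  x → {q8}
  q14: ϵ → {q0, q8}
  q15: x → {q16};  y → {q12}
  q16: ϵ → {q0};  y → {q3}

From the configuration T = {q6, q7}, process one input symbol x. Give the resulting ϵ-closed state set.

q6 on x → {q3}.
q7 on x → {q0, q15}.
Union after reading x: {q0, q3, q15}.
Now take the ϵ-closure:
From q0 via ϵ: add q9.
From q3 via ϵ: add q13.
From q9 via ϵ: add q11.
From q13 via ϵ: add q1.
From q11 via ϵ: add q8.
From q8 via ϵ: add q5.
From q5 via ϵ: add q4.
From q4 via ϵ: add q6.
No new states can be added; the closed set is {q0, q1, q3, q4, q5, q6, q8, q9, q11, q13, q15}.

{q0, q1, q3, q4, q5, q6, q8, q9, q11, q13, q15}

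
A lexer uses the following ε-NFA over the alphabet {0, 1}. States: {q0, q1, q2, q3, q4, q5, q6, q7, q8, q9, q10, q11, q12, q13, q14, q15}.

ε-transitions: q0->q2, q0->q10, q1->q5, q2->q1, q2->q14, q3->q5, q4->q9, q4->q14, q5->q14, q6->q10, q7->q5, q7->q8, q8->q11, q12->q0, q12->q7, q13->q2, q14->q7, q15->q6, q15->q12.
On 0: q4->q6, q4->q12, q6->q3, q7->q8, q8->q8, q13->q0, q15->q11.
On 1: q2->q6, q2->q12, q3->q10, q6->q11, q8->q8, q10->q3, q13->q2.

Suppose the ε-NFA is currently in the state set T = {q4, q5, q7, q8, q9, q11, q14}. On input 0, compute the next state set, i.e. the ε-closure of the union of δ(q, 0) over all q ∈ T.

{q0, q1, q2, q5, q6, q7, q8, q10, q11, q12, q14}

q4 on 0 → {q6, q12}.
q7 on 0 → {q8}.
q8 on 0 → {q8}.
No 0-transition from q5, q9, q11, q14.
Union after reading 0: {q6, q8, q12}.
Now take the ε-closure:
From q6 via ε: add q10.
From q8 via ε: add q11.
From q12 via ε: add q0, q7.
From q0 via ε: add q2.
From q7 via ε: add q5.
From q2 via ε: add q1, q14.
No new states can be added; the closed set is {q0, q1, q2, q5, q6, q7, q8, q10, q11, q12, q14}.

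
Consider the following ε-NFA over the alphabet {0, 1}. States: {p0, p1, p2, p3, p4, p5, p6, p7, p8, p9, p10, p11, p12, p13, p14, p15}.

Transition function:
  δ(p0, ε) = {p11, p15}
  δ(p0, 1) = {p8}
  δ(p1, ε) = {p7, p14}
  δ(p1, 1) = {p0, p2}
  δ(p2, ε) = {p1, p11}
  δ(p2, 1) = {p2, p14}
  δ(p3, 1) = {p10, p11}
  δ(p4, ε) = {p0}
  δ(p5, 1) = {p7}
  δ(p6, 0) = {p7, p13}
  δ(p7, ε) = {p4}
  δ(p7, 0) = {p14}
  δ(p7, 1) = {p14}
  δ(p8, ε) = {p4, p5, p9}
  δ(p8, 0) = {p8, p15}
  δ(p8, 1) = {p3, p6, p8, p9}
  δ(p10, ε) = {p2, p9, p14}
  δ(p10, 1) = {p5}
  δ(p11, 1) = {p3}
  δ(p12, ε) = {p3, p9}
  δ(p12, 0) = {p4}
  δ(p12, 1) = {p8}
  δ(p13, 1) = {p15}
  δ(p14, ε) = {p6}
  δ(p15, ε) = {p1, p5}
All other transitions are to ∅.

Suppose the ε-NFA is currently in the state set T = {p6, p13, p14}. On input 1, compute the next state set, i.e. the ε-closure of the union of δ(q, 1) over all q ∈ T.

{p0, p1, p4, p5, p6, p7, p11, p14, p15}

p13 on 1 → {p15}.
No 1-transition from p6, p14.
Union after reading 1: {p15}.
Now take the ε-closure:
From p15 via ε: add p1, p5.
From p1 via ε: add p7, p14.
From p7 via ε: add p4.
From p14 via ε: add p6.
From p4 via ε: add p0.
From p0 via ε: add p11.
No new states can be added; the closed set is {p0, p1, p4, p5, p6, p7, p11, p14, p15}.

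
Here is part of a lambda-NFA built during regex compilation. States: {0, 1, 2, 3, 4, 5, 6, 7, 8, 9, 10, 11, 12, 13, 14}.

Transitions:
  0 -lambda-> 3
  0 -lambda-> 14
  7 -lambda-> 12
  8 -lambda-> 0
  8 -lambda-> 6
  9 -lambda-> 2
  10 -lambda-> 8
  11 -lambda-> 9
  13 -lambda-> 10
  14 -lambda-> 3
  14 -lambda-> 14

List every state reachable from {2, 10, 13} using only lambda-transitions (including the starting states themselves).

Start with {2, 10, 13}.
From 10 via lambda: add 8.
From 8 via lambda: add 0, 6.
From 0 via lambda: add 3, 14.
No new states can be added; the closed set is {0, 2, 3, 6, 8, 10, 13, 14}.

{0, 2, 3, 6, 8, 10, 13, 14}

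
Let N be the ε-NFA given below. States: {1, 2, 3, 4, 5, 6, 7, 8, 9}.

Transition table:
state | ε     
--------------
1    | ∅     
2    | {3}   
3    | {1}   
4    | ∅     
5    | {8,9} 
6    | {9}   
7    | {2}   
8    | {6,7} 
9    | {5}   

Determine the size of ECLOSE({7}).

4

Start with {7}.
From 7 via ε: add 2.
From 2 via ε: add 3.
From 3 via ε: add 1.
ε-closure = {1, 2, 3, 7}, which has 4 states.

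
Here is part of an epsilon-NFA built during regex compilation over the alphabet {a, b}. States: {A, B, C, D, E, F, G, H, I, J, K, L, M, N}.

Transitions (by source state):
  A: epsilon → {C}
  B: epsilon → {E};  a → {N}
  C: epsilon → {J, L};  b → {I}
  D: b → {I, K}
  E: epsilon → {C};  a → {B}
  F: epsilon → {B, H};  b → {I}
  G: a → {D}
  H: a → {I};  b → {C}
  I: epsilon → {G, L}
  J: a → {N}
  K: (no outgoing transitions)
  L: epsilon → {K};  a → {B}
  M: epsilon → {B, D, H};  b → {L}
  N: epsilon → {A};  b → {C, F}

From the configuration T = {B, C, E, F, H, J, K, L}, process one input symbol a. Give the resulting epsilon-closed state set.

{A, B, C, E, G, I, J, K, L, N}

B on a → {N}.
E on a → {B}.
H on a → {I}.
J on a → {N}.
L on a → {B}.
No a-transition from C, F, K.
Union after reading a: {B, I, N}.
Now take the epsilon-closure:
From B via epsilon: add E.
From I via epsilon: add G, L.
From N via epsilon: add A.
From A via epsilon: add C.
From L via epsilon: add K.
From C via epsilon: add J.
No new states can be added; the closed set is {A, B, C, E, G, I, J, K, L, N}.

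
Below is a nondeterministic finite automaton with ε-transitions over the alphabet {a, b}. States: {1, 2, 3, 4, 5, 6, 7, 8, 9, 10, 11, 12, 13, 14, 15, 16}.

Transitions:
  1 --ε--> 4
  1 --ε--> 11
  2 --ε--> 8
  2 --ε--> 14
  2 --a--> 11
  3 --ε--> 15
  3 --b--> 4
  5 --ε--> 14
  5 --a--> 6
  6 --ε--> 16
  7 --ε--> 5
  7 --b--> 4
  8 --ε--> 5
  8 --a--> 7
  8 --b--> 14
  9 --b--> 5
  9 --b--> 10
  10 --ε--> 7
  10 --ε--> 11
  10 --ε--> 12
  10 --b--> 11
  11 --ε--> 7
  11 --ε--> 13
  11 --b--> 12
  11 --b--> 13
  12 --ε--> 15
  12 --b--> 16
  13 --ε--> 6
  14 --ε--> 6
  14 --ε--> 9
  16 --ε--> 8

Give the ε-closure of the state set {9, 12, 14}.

{5, 6, 8, 9, 12, 14, 15, 16}

Start with {9, 12, 14}.
From 12 via ε: add 15.
From 14 via ε: add 6.
From 6 via ε: add 16.
From 16 via ε: add 8.
From 8 via ε: add 5.
No new states can be added; the closed set is {5, 6, 8, 9, 12, 14, 15, 16}.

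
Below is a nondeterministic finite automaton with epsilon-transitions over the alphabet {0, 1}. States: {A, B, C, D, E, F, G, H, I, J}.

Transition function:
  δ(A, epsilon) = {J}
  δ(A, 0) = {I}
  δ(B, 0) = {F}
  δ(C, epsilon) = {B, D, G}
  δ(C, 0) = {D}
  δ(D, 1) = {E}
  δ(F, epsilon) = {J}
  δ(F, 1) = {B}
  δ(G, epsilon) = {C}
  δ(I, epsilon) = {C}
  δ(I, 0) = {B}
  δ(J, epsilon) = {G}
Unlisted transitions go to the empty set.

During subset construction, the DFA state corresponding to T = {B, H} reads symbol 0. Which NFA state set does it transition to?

{B, C, D, F, G, J}

B on 0 → {F}.
No 0-transition from H.
Union after reading 0: {F}.
Now take the epsilon-closure:
From F via epsilon: add J.
From J via epsilon: add G.
From G via epsilon: add C.
From C via epsilon: add B, D.
No new states can be added; the closed set is {B, C, D, F, G, J}.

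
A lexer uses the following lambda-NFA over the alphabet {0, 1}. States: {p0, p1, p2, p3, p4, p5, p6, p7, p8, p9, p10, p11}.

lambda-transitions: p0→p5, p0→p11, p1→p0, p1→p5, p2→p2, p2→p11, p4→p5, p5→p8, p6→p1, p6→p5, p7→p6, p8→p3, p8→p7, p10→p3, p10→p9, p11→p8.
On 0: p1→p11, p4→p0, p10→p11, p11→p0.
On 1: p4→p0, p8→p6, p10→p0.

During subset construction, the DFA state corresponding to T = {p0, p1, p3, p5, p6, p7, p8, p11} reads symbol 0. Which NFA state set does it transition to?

{p0, p1, p3, p5, p6, p7, p8, p11}

p1 on 0 → {p11}.
p11 on 0 → {p0}.
No 0-transition from p0, p3, p5, p6, p7, p8.
Union after reading 0: {p0, p11}.
Now take the lambda-closure:
From p0 via lambda: add p5.
From p11 via lambda: add p8.
From p8 via lambda: add p3, p7.
From p7 via lambda: add p6.
From p6 via lambda: add p1.
No new states can be added; the closed set is {p0, p1, p3, p5, p6, p7, p8, p11}.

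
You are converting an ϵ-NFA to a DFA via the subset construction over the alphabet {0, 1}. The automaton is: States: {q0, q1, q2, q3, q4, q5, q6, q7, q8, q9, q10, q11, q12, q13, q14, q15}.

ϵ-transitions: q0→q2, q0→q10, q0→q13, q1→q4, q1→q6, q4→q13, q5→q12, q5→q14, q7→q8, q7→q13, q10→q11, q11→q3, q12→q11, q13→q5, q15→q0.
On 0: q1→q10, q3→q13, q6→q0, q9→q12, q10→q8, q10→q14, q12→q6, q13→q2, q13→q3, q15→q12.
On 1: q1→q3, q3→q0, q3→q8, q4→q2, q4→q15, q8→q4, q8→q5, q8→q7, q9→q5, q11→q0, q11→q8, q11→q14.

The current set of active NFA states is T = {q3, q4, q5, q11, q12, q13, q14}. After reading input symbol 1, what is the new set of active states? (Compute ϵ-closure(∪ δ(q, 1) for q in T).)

{q0, q2, q3, q5, q8, q10, q11, q12, q13, q14, q15}

q3 on 1 → {q0, q8}.
q4 on 1 → {q2, q15}.
q11 on 1 → {q0, q8, q14}.
No 1-transition from q5, q12, q13, q14.
Union after reading 1: {q0, q2, q8, q14, q15}.
Now take the ϵ-closure:
From q0 via ϵ: add q10, q13.
From q10 via ϵ: add q11.
From q13 via ϵ: add q5.
From q5 via ϵ: add q12.
From q11 via ϵ: add q3.
No new states can be added; the closed set is {q0, q2, q3, q5, q8, q10, q11, q12, q13, q14, q15}.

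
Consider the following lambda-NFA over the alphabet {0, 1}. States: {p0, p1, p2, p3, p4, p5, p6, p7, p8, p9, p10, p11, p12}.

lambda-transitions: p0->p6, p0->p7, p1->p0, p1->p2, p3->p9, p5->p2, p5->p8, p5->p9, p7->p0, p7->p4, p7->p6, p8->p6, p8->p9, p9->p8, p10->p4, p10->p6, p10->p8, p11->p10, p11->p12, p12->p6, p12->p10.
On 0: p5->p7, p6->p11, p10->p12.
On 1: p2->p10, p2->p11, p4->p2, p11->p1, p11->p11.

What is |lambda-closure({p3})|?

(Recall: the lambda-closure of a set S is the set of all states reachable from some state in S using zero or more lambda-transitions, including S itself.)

4

Start with {p3}.
From p3 via lambda: add p9.
From p9 via lambda: add p8.
From p8 via lambda: add p6.
lambda-closure = {p3, p6, p8, p9}, which has 4 states.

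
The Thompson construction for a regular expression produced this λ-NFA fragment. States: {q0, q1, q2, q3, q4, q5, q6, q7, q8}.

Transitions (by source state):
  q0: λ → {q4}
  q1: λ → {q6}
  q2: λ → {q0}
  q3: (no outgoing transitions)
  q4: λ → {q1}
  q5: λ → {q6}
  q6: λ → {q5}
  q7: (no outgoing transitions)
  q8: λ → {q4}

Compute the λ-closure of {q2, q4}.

Start with {q2, q4}.
From q2 via λ: add q0.
From q4 via λ: add q1.
From q1 via λ: add q6.
From q6 via λ: add q5.
No new states can be added; the closed set is {q0, q1, q2, q4, q5, q6}.

{q0, q1, q2, q4, q5, q6}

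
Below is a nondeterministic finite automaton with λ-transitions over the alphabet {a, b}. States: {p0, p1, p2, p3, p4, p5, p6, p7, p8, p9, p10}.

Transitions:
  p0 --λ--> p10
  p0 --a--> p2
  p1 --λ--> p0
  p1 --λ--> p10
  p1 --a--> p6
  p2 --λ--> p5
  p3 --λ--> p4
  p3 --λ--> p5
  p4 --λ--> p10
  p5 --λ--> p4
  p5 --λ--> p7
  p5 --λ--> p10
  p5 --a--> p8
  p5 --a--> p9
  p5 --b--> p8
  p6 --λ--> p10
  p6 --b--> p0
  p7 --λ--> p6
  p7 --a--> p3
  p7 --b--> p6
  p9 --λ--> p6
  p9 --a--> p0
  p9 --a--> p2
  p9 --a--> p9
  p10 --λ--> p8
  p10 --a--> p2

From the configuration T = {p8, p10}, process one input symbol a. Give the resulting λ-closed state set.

{p2, p4, p5, p6, p7, p8, p10}

p10 on a → {p2}.
No a-transition from p8.
Union after reading a: {p2}.
Now take the λ-closure:
From p2 via λ: add p5.
From p5 via λ: add p4, p7, p10.
From p7 via λ: add p6.
From p10 via λ: add p8.
No new states can be added; the closed set is {p2, p4, p5, p6, p7, p8, p10}.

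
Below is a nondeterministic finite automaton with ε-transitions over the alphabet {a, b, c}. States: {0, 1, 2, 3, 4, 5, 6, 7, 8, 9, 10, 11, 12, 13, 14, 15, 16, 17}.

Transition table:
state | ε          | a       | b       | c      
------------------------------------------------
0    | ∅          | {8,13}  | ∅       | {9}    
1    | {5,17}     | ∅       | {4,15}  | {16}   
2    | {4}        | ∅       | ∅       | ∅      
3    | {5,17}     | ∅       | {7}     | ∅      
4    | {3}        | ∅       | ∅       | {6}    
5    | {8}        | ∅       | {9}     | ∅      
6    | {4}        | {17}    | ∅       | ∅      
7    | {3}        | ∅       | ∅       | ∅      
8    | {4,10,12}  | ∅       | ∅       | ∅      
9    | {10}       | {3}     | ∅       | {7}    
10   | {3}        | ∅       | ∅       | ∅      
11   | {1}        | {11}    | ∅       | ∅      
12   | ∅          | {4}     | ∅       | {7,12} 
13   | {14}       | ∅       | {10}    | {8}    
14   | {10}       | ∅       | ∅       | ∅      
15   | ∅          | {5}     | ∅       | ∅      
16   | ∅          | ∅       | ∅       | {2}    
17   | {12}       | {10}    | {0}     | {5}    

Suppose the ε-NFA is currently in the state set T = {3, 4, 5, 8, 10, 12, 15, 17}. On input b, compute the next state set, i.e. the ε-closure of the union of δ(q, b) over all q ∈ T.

{0, 3, 4, 5, 7, 8, 9, 10, 12, 17}

3 on b → {7}.
5 on b → {9}.
17 on b → {0}.
No b-transition from 4, 8, 10, 12, 15.
Union after reading b: {0, 7, 9}.
Now take the ε-closure:
From 7 via ε: add 3.
From 9 via ε: add 10.
From 3 via ε: add 5, 17.
From 5 via ε: add 8.
From 17 via ε: add 12.
From 8 via ε: add 4.
No new states can be added; the closed set is {0, 3, 4, 5, 7, 8, 9, 10, 12, 17}.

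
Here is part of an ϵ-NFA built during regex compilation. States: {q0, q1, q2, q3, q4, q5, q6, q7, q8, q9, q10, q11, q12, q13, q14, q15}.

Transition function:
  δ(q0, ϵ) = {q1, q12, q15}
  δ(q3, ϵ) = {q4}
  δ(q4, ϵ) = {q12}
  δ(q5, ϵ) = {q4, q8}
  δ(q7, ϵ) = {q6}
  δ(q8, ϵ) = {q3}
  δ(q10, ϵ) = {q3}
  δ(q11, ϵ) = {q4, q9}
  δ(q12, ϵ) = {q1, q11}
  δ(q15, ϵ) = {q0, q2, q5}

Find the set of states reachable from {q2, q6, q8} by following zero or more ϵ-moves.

{q1, q2, q3, q4, q6, q8, q9, q11, q12}

Start with {q2, q6, q8}.
From q8 via ϵ: add q3.
From q3 via ϵ: add q4.
From q4 via ϵ: add q12.
From q12 via ϵ: add q1, q11.
From q11 via ϵ: add q9.
No new states can be added; the closed set is {q1, q2, q3, q4, q6, q8, q9, q11, q12}.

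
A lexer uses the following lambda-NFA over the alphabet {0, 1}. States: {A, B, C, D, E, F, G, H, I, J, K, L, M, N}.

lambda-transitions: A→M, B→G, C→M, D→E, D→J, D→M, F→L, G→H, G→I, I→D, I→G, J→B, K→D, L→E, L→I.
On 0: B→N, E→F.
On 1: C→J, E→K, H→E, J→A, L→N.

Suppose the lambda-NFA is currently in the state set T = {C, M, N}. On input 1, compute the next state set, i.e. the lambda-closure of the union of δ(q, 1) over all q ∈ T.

C on 1 → {J}.
No 1-transition from M, N.
Union after reading 1: {J}.
Now take the lambda-closure:
From J via lambda: add B.
From B via lambda: add G.
From G via lambda: add H, I.
From I via lambda: add D.
From D via lambda: add E, M.
No new states can be added; the closed set is {B, D, E, G, H, I, J, M}.

{B, D, E, G, H, I, J, M}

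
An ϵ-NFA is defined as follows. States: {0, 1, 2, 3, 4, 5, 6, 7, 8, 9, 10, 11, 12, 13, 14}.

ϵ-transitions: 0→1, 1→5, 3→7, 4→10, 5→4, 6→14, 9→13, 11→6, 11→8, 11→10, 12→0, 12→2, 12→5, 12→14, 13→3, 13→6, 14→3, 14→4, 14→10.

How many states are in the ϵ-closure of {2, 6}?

7

Start with {2, 6}.
From 6 via ϵ: add 14.
From 14 via ϵ: add 3, 4, 10.
From 3 via ϵ: add 7.
ϵ-closure = {2, 3, 4, 6, 7, 10, 14}, which has 7 states.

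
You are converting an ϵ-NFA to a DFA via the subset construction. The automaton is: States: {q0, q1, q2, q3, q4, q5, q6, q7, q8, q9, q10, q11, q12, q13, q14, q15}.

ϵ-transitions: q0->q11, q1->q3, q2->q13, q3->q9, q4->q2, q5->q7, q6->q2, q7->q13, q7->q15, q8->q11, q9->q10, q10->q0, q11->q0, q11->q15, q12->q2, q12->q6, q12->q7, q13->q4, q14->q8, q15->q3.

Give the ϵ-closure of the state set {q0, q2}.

Start with {q0, q2}.
From q0 via ϵ: add q11.
From q2 via ϵ: add q13.
From q11 via ϵ: add q15.
From q13 via ϵ: add q4.
From q15 via ϵ: add q3.
From q3 via ϵ: add q9.
From q9 via ϵ: add q10.
No new states can be added; the closed set is {q0, q2, q3, q4, q9, q10, q11, q13, q15}.

{q0, q2, q3, q4, q9, q10, q11, q13, q15}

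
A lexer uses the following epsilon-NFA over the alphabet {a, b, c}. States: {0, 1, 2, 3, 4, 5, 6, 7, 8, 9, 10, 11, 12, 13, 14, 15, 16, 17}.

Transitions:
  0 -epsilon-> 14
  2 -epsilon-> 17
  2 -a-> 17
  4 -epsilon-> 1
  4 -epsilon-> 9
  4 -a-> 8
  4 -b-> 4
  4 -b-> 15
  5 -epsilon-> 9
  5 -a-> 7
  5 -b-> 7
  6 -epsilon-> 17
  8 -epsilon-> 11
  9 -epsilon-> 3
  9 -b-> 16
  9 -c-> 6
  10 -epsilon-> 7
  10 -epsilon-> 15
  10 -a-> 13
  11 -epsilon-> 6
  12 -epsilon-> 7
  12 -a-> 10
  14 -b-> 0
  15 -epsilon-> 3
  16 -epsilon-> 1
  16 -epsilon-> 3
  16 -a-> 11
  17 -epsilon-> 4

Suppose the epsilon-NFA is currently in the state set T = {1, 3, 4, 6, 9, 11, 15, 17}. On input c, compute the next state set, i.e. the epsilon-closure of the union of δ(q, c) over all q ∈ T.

{1, 3, 4, 6, 9, 17}

9 on c → {6}.
No c-transition from 1, 3, 4, 6, 11, 15, 17.
Union after reading c: {6}.
Now take the epsilon-closure:
From 6 via epsilon: add 17.
From 17 via epsilon: add 4.
From 4 via epsilon: add 1, 9.
From 9 via epsilon: add 3.
No new states can be added; the closed set is {1, 3, 4, 6, 9, 17}.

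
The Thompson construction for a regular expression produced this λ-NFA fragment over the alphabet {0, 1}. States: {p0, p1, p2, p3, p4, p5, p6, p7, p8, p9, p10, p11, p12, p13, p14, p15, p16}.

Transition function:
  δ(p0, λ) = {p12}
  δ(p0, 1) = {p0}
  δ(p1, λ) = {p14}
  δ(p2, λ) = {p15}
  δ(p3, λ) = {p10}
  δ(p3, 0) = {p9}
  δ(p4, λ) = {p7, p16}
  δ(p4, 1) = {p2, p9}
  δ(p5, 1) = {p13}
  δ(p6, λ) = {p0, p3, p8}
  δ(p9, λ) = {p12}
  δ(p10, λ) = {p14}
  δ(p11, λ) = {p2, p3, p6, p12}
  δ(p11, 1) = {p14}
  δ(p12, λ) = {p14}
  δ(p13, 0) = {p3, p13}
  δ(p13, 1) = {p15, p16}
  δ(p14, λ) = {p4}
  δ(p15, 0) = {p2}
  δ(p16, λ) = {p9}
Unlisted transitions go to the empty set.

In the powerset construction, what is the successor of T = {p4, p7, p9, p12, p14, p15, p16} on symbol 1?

{p2, p4, p7, p9, p12, p14, p15, p16}

p4 on 1 → {p2, p9}.
No 1-transition from p7, p9, p12, p14, p15, p16.
Union after reading 1: {p2, p9}.
Now take the λ-closure:
From p2 via λ: add p15.
From p9 via λ: add p12.
From p12 via λ: add p14.
From p14 via λ: add p4.
From p4 via λ: add p7, p16.
No new states can be added; the closed set is {p2, p4, p7, p9, p12, p14, p15, p16}.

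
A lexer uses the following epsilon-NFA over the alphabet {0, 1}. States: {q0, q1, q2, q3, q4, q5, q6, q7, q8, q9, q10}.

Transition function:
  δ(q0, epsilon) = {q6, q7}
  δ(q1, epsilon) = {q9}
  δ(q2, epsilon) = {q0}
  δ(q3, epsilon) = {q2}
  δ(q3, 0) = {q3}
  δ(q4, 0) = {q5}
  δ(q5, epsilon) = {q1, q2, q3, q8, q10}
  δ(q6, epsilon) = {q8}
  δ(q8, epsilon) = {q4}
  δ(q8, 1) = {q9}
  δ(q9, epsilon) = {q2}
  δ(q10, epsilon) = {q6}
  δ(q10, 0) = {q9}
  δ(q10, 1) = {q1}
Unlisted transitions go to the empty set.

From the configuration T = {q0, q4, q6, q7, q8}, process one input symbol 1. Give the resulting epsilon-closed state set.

q8 on 1 → {q9}.
No 1-transition from q0, q4, q6, q7.
Union after reading 1: {q9}.
Now take the epsilon-closure:
From q9 via epsilon: add q2.
From q2 via epsilon: add q0.
From q0 via epsilon: add q6, q7.
From q6 via epsilon: add q8.
From q8 via epsilon: add q4.
No new states can be added; the closed set is {q0, q2, q4, q6, q7, q8, q9}.

{q0, q2, q4, q6, q7, q8, q9}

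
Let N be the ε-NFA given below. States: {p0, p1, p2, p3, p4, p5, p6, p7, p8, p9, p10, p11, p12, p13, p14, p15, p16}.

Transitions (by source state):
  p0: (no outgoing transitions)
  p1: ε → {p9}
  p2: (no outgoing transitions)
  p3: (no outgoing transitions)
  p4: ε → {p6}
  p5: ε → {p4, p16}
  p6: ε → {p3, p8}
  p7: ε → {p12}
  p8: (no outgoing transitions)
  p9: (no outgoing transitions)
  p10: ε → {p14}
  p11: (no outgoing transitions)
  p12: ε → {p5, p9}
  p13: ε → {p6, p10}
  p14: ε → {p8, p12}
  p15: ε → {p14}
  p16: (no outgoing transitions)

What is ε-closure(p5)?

{p3, p4, p5, p6, p8, p16}

Start with {p5}.
From p5 via ε: add p4, p16.
From p4 via ε: add p6.
From p6 via ε: add p3, p8.
No new states can be added; the closed set is {p3, p4, p5, p6, p8, p16}.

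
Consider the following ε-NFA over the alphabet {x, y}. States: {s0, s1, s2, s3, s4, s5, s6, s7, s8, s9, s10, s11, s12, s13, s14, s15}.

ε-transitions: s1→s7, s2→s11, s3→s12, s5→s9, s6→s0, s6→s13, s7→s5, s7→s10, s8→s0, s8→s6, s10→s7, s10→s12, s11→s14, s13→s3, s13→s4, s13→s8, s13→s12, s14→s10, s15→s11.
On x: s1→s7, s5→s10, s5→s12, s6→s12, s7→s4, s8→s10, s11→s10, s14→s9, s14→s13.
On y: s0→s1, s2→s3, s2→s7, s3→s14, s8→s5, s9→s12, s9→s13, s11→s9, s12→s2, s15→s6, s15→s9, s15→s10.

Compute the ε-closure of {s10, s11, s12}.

Start with {s10, s11, s12}.
From s10 via ε: add s7.
From s11 via ε: add s14.
From s7 via ε: add s5.
From s5 via ε: add s9.
No new states can be added; the closed set is {s5, s7, s9, s10, s11, s12, s14}.

{s5, s7, s9, s10, s11, s12, s14}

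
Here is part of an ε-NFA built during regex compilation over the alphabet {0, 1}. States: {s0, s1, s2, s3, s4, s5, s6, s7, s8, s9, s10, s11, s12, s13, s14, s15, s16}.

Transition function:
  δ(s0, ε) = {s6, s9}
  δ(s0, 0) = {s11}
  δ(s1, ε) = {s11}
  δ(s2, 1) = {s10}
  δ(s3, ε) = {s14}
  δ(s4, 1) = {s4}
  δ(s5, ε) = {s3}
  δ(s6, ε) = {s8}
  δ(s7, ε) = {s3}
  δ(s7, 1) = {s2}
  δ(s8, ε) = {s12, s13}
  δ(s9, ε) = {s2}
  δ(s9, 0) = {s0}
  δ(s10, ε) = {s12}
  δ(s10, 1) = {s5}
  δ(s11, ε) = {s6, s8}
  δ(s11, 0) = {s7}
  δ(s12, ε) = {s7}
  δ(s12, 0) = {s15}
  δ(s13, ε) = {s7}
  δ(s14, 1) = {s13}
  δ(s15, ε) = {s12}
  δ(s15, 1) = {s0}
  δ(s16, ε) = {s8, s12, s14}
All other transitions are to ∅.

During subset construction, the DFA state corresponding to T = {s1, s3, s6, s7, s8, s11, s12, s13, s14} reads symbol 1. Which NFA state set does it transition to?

{s2, s3, s7, s13, s14}

s7 on 1 → {s2}.
s14 on 1 → {s13}.
No 1-transition from s1, s3, s6, s8, s11, s12, s13.
Union after reading 1: {s2, s13}.
Now take the ε-closure:
From s13 via ε: add s7.
From s7 via ε: add s3.
From s3 via ε: add s14.
No new states can be added; the closed set is {s2, s3, s7, s13, s14}.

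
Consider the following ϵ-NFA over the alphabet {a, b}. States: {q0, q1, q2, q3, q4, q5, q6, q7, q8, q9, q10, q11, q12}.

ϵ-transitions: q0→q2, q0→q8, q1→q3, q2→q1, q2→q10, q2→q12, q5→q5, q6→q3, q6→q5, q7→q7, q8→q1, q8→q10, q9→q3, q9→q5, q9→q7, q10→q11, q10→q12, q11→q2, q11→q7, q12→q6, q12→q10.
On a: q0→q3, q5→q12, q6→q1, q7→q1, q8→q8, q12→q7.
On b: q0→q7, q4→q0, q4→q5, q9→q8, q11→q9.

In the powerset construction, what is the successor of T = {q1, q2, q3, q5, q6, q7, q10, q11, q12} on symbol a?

{q1, q2, q3, q5, q6, q7, q10, q11, q12}

q5 on a → {q12}.
q6 on a → {q1}.
q7 on a → {q1}.
q12 on a → {q7}.
No a-transition from q1, q2, q3, q10, q11.
Union after reading a: {q1, q7, q12}.
Now take the ϵ-closure:
From q1 via ϵ: add q3.
From q12 via ϵ: add q6, q10.
From q6 via ϵ: add q5.
From q10 via ϵ: add q11.
From q11 via ϵ: add q2.
No new states can be added; the closed set is {q1, q2, q3, q5, q6, q7, q10, q11, q12}.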